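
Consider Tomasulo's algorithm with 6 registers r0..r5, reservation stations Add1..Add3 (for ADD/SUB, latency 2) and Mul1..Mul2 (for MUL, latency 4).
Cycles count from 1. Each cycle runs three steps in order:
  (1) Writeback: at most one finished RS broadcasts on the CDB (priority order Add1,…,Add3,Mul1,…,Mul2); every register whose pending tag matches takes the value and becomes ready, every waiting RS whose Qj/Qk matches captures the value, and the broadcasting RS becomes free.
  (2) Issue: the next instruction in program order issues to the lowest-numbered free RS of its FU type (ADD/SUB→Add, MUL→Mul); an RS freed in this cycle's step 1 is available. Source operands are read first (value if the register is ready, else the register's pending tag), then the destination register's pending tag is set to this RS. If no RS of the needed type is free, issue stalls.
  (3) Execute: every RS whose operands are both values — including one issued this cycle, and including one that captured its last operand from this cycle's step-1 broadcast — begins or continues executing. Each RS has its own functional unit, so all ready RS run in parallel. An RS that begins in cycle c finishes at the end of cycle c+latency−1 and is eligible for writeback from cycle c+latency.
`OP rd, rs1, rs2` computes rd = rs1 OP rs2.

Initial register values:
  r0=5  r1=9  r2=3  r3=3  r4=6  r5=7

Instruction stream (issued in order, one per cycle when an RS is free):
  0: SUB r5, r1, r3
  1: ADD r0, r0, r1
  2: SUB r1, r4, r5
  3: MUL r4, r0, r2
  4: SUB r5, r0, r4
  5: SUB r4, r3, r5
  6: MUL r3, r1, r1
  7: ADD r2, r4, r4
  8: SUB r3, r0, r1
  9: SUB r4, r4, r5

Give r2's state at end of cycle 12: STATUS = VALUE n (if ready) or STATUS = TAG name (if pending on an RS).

STATUS = TAG Add3

c1: issue SUB r5<-Add1 | r0:5,r1:9,r2:3,r3:3,r4:6,r5:Add1
c2: issue ADD r0<-Add2 | r0:Add2,r1:9,r2:3,r3:3,r4:6,r5:Add1
c3: CDB Add1=6; issue SUB r1<-Add1 | r0:Add2,r1:Add1,r2:3,r3:3,r4:6,r5:6
c4: CDB Add2=14; issue MUL r4<-Mul1 | r0:14,r1:Add1,r2:3,r3:3,r4:Mul1,r5:6
c5: CDB Add1=0; issue SUB r5<-Add1 | r0:14,r1:0,r2:3,r3:3,r4:Mul1,r5:Add1
c6: issue SUB r4<-Add2 | r0:14,r1:0,r2:3,r3:3,r4:Add2,r5:Add1
c7: issue MUL r3<-Mul2 | r0:14,r1:0,r2:3,r3:Mul2,r4:Add2,r5:Add1
c8: CDB Mul1=42; issue ADD r2<-Add3 | r0:14,r1:0,r2:Add3,r3:Mul2,r4:Add2,r5:Add1
c9: stall | r0:14,r1:0,r2:Add3,r3:Mul2,r4:Add2,r5:Add1
c10: CDB Add1=-28; issue SUB r3<-Add1 | r0:14,r1:0,r2:Add3,r3:Add1,r4:Add2,r5:-28
c11: CDB Mul2=0; stall | r0:14,r1:0,r2:Add3,r3:Add1,r4:Add2,r5:-28
c12: CDB Add1=14; issue SUB r4<-Add1 | r0:14,r1:0,r2:Add3,r3:14,r4:Add1,r5:-28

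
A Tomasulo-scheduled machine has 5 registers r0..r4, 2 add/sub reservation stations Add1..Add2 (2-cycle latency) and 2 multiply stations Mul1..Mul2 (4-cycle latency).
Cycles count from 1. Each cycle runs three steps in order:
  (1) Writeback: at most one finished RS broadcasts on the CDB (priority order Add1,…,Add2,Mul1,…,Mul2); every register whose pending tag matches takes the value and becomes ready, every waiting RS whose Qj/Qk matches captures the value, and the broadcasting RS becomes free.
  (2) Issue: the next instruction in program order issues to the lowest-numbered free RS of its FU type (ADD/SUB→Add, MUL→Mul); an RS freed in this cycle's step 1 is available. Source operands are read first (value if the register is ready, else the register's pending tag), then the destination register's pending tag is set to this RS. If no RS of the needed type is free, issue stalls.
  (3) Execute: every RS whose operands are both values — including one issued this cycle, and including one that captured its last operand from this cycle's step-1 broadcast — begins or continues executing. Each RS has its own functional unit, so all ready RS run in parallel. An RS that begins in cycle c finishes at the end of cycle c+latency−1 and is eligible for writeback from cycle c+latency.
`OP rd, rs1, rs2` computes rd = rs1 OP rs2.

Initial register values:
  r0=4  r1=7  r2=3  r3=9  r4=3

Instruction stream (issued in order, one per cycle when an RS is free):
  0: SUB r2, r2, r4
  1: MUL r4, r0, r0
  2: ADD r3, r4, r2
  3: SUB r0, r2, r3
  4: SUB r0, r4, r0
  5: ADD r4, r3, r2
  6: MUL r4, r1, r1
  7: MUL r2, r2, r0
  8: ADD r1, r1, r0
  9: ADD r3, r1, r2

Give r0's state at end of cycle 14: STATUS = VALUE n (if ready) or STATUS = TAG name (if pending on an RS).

cycle 1: issue SUB r2<-Add1 // r0:4,r1:7,r2:Add1,r3:9,r4:3
cycle 2: issue MUL r4<-Mul1 // r0:4,r1:7,r2:Add1,r3:9,r4:Mul1
cycle 3: CDB Add1=0; issue ADD r3<-Add1 // r0:4,r1:7,r2:0,r3:Add1,r4:Mul1
cycle 4: issue SUB r0<-Add2 // r0:Add2,r1:7,r2:0,r3:Add1,r4:Mul1
cycle 5: stall // r0:Add2,r1:7,r2:0,r3:Add1,r4:Mul1
cycle 6: CDB Mul1=16; stall // r0:Add2,r1:7,r2:0,r3:Add1,r4:16
cycle 7: stall // r0:Add2,r1:7,r2:0,r3:Add1,r4:16
cycle 8: CDB Add1=16; issue SUB r0<-Add1 // r0:Add1,r1:7,r2:0,r3:16,r4:16
cycle 9: stall // r0:Add1,r1:7,r2:0,r3:16,r4:16
cycle 10: CDB Add2=-16; issue ADD r4<-Add2 // r0:Add1,r1:7,r2:0,r3:16,r4:Add2
cycle 11: issue MUL r4<-Mul1 // r0:Add1,r1:7,r2:0,r3:16,r4:Mul1
cycle 12: CDB Add1=32; issue MUL r2<-Mul2 // r0:32,r1:7,r2:Mul2,r3:16,r4:Mul1
cycle 13: CDB Add2=16; issue ADD r1<-Add1 // r0:32,r1:Add1,r2:Mul2,r3:16,r4:Mul1
cycle 14: issue ADD r3<-Add2 // r0:32,r1:Add1,r2:Mul2,r3:Add2,r4:Mul1

STATUS = VALUE 32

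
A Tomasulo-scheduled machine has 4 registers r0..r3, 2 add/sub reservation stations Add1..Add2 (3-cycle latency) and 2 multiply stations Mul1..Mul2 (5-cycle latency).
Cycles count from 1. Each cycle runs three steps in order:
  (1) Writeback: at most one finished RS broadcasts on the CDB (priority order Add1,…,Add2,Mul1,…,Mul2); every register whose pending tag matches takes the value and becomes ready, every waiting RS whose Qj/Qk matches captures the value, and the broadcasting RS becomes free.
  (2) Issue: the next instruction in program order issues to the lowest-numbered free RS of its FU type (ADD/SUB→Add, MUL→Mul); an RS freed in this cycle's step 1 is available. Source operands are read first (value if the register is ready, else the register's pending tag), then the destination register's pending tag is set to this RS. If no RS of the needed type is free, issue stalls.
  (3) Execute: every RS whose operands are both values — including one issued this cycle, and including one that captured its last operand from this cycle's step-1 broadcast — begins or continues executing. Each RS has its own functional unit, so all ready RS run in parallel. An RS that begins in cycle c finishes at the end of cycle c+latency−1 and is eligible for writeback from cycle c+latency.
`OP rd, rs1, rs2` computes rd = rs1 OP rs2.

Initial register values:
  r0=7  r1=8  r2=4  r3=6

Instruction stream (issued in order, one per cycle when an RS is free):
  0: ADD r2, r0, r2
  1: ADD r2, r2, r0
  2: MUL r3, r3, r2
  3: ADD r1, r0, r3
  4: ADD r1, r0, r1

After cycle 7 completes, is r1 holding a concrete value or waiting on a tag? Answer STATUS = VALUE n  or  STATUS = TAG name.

cycle 1: issue ADD r2<-Add1 // r0:7,r1:8,r2:Add1,r3:6
cycle 2: issue ADD r2<-Add2 // r0:7,r1:8,r2:Add2,r3:6
cycle 3: issue MUL r3<-Mul1 // r0:7,r1:8,r2:Add2,r3:Mul1
cycle 4: CDB Add1=11; issue ADD r1<-Add1 // r0:7,r1:Add1,r2:Add2,r3:Mul1
cycle 5: stall // r0:7,r1:Add1,r2:Add2,r3:Mul1
cycle 6: stall // r0:7,r1:Add1,r2:Add2,r3:Mul1
cycle 7: CDB Add2=18; issue ADD r1<-Add2 // r0:7,r1:Add2,r2:18,r3:Mul1

STATUS = TAG Add2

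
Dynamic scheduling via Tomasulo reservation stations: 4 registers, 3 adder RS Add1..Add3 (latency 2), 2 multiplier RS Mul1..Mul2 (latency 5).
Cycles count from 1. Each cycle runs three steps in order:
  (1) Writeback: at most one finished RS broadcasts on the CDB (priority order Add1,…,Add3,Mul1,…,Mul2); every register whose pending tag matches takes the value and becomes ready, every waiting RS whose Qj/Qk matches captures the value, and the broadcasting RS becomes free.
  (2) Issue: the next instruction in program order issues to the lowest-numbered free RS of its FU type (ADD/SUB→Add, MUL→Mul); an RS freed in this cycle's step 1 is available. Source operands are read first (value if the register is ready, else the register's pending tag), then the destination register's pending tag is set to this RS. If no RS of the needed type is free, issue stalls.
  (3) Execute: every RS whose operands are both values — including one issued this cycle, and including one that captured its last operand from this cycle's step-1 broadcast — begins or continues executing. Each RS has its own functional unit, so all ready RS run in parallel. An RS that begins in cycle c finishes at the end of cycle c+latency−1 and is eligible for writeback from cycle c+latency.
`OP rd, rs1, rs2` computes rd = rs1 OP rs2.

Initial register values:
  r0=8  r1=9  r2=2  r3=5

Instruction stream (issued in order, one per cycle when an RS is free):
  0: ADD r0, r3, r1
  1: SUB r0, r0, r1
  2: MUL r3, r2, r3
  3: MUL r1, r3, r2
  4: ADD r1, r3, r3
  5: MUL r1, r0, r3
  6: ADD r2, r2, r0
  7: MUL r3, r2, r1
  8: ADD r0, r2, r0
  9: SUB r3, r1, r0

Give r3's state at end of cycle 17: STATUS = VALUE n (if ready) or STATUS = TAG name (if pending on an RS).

STATUS = TAG Add2

c1: issue ADD r0<-Add1 | r0:Add1,r1:9,r2:2,r3:5
c2: issue SUB r0<-Add2 | r0:Add2,r1:9,r2:2,r3:5
c3: CDB Add1=14; issue MUL r3<-Mul1 | r0:Add2,r1:9,r2:2,r3:Mul1
c4: issue MUL r1<-Mul2 | r0:Add2,r1:Mul2,r2:2,r3:Mul1
c5: CDB Add2=5; issue ADD r1<-Add1 | r0:5,r1:Add1,r2:2,r3:Mul1
c6: stall | r0:5,r1:Add1,r2:2,r3:Mul1
c7: stall | r0:5,r1:Add1,r2:2,r3:Mul1
c8: CDB Mul1=10; issue MUL r1<-Mul1 | r0:5,r1:Mul1,r2:2,r3:10
c9: issue ADD r2<-Add2 | r0:5,r1:Mul1,r2:Add2,r3:10
c10: CDB Add1=20; stall | r0:5,r1:Mul1,r2:Add2,r3:10
c11: CDB Add2=7; stall | r0:5,r1:Mul1,r2:7,r3:10
c12: stall | r0:5,r1:Mul1,r2:7,r3:10
c13: CDB Mul1=50; issue MUL r3<-Mul1 | r0:5,r1:50,r2:7,r3:Mul1
c14: CDB Mul2=20; issue ADD r0<-Add1 | r0:Add1,r1:50,r2:7,r3:Mul1
c15: issue SUB r3<-Add2 | r0:Add1,r1:50,r2:7,r3:Add2
c16: CDB Add1=12 | r0:12,r1:50,r2:7,r3:Add2
c17: - | r0:12,r1:50,r2:7,r3:Add2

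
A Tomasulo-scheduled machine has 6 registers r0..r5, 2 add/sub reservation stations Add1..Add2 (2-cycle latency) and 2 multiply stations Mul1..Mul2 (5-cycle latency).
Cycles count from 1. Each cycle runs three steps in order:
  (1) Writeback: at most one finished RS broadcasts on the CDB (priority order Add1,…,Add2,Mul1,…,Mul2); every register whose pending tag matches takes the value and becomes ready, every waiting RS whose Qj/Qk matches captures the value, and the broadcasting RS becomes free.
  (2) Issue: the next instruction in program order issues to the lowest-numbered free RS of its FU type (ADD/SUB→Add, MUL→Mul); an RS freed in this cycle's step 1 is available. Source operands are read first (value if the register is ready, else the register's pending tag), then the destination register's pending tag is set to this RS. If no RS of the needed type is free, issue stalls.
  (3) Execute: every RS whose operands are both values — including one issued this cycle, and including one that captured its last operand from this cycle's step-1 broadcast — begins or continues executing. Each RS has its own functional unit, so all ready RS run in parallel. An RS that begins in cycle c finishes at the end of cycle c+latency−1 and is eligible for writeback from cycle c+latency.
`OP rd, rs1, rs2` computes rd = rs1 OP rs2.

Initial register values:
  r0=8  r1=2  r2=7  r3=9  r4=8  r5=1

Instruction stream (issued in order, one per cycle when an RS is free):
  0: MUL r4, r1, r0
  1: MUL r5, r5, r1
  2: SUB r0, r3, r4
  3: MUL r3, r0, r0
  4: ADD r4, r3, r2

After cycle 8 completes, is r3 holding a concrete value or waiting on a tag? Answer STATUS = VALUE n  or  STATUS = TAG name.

STATUS = TAG Mul1

  c1: issue MUL r4<-Mul1  regs: r0:8,r1:2,r2:7,r3:9,r4:Mul1,r5:1
  c2: issue MUL r5<-Mul2  regs: r0:8,r1:2,r2:7,r3:9,r4:Mul1,r5:Mul2
  c3: issue SUB r0<-Add1  regs: r0:Add1,r1:2,r2:7,r3:9,r4:Mul1,r5:Mul2
  c4: stall  regs: r0:Add1,r1:2,r2:7,r3:9,r4:Mul1,r5:Mul2
  c5: stall  regs: r0:Add1,r1:2,r2:7,r3:9,r4:Mul1,r5:Mul2
  c6: CDB Mul1=16; issue MUL r3<-Mul1  regs: r0:Add1,r1:2,r2:7,r3:Mul1,r4:16,r5:Mul2
  c7: CDB Mul2=2; issue ADD r4<-Add2  regs: r0:Add1,r1:2,r2:7,r3:Mul1,r4:Add2,r5:2
  c8: CDB Add1=-7  regs: r0:-7,r1:2,r2:7,r3:Mul1,r4:Add2,r5:2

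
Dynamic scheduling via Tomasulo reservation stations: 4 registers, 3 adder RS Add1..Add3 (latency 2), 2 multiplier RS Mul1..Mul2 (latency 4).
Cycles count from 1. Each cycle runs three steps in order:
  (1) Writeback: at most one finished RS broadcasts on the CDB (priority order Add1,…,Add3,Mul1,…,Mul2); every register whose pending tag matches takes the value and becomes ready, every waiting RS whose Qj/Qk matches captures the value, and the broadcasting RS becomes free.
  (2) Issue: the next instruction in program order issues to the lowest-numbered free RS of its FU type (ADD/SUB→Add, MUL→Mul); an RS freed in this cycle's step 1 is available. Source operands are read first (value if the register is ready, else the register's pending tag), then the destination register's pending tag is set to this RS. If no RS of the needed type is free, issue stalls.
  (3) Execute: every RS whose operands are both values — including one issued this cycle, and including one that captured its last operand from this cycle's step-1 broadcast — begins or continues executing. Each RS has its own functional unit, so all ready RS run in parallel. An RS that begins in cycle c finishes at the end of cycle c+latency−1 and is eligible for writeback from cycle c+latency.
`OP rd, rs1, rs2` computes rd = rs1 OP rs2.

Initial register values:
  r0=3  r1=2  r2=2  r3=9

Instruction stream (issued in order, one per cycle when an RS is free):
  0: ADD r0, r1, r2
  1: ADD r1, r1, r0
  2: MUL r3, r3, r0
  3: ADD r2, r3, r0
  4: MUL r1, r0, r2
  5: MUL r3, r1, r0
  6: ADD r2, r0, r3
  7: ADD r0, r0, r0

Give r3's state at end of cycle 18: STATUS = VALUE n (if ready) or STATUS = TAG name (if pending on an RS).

STATUS = VALUE 640

c1: issue ADD r0<-Add1 | r0:Add1,r1:2,r2:2,r3:9
c2: issue ADD r1<-Add2 | r0:Add1,r1:Add2,r2:2,r3:9
c3: CDB Add1=4; issue MUL r3<-Mul1 | r0:4,r1:Add2,r2:2,r3:Mul1
c4: issue ADD r2<-Add1 | r0:4,r1:Add2,r2:Add1,r3:Mul1
c5: CDB Add2=6; issue MUL r1<-Mul2 | r0:4,r1:Mul2,r2:Add1,r3:Mul1
c6: stall | r0:4,r1:Mul2,r2:Add1,r3:Mul1
c7: CDB Mul1=36; issue MUL r3<-Mul1 | r0:4,r1:Mul2,r2:Add1,r3:Mul1
c8: issue ADD r2<-Add2 | r0:4,r1:Mul2,r2:Add2,r3:Mul1
c9: CDB Add1=40; issue ADD r0<-Add1 | r0:Add1,r1:Mul2,r2:Add2,r3:Mul1
c10: - | r0:Add1,r1:Mul2,r2:Add2,r3:Mul1
c11: CDB Add1=8 | r0:8,r1:Mul2,r2:Add2,r3:Mul1
c12: - | r0:8,r1:Mul2,r2:Add2,r3:Mul1
c13: CDB Mul2=160 | r0:8,r1:160,r2:Add2,r3:Mul1
c14: - | r0:8,r1:160,r2:Add2,r3:Mul1
c15: - | r0:8,r1:160,r2:Add2,r3:Mul1
c16: - | r0:8,r1:160,r2:Add2,r3:Mul1
c17: CDB Mul1=640 | r0:8,r1:160,r2:Add2,r3:640
c18: - | r0:8,r1:160,r2:Add2,r3:640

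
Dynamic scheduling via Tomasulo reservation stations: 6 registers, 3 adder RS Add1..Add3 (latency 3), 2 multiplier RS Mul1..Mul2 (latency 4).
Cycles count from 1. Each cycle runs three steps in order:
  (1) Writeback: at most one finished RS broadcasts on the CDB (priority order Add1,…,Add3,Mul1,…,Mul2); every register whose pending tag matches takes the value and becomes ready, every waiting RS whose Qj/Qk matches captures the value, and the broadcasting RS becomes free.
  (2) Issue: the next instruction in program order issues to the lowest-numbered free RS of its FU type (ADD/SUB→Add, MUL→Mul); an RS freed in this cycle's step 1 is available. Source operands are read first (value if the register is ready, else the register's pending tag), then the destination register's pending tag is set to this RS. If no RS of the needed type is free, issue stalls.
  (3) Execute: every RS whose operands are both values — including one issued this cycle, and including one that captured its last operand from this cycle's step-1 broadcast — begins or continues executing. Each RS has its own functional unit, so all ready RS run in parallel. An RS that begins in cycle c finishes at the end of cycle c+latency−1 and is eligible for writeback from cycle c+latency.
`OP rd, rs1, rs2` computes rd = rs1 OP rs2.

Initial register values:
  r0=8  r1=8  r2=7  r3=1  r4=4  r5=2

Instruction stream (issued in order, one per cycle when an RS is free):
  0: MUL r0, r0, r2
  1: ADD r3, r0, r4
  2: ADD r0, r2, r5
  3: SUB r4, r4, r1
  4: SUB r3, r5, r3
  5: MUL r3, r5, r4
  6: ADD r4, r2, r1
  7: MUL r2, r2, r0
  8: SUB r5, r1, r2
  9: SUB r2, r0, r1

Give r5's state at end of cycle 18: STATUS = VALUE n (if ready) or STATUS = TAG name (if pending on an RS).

STATUS = VALUE -55

c1: issue MUL r0<-Mul1 | r0:Mul1,r1:8,r2:7,r3:1,r4:4,r5:2
c2: issue ADD r3<-Add1 | r0:Mul1,r1:8,r2:7,r3:Add1,r4:4,r5:2
c3: issue ADD r0<-Add2 | r0:Add2,r1:8,r2:7,r3:Add1,r4:4,r5:2
c4: issue SUB r4<-Add3 | r0:Add2,r1:8,r2:7,r3:Add1,r4:Add3,r5:2
c5: CDB Mul1=56; stall | r0:Add2,r1:8,r2:7,r3:Add1,r4:Add3,r5:2
c6: CDB Add2=9; issue SUB r3<-Add2 | r0:9,r1:8,r2:7,r3:Add2,r4:Add3,r5:2
c7: CDB Add3=-4; issue MUL r3<-Mul1 | r0:9,r1:8,r2:7,r3:Mul1,r4:-4,r5:2
c8: CDB Add1=60; issue ADD r4<-Add1 | r0:9,r1:8,r2:7,r3:Mul1,r4:Add1,r5:2
c9: issue MUL r2<-Mul2 | r0:9,r1:8,r2:Mul2,r3:Mul1,r4:Add1,r5:2
c10: issue SUB r5<-Add3 | r0:9,r1:8,r2:Mul2,r3:Mul1,r4:Add1,r5:Add3
c11: CDB Add1=15; issue SUB r2<-Add1 | r0:9,r1:8,r2:Add1,r3:Mul1,r4:15,r5:Add3
c12: CDB Add2=-58 | r0:9,r1:8,r2:Add1,r3:Mul1,r4:15,r5:Add3
c13: CDB Mul1=-8 | r0:9,r1:8,r2:Add1,r3:-8,r4:15,r5:Add3
c14: CDB Add1=1 | r0:9,r1:8,r2:1,r3:-8,r4:15,r5:Add3
c15: CDB Mul2=63 | r0:9,r1:8,r2:1,r3:-8,r4:15,r5:Add3
c16: - | r0:9,r1:8,r2:1,r3:-8,r4:15,r5:Add3
c17: - | r0:9,r1:8,r2:1,r3:-8,r4:15,r5:Add3
c18: CDB Add3=-55 | r0:9,r1:8,r2:1,r3:-8,r4:15,r5:-55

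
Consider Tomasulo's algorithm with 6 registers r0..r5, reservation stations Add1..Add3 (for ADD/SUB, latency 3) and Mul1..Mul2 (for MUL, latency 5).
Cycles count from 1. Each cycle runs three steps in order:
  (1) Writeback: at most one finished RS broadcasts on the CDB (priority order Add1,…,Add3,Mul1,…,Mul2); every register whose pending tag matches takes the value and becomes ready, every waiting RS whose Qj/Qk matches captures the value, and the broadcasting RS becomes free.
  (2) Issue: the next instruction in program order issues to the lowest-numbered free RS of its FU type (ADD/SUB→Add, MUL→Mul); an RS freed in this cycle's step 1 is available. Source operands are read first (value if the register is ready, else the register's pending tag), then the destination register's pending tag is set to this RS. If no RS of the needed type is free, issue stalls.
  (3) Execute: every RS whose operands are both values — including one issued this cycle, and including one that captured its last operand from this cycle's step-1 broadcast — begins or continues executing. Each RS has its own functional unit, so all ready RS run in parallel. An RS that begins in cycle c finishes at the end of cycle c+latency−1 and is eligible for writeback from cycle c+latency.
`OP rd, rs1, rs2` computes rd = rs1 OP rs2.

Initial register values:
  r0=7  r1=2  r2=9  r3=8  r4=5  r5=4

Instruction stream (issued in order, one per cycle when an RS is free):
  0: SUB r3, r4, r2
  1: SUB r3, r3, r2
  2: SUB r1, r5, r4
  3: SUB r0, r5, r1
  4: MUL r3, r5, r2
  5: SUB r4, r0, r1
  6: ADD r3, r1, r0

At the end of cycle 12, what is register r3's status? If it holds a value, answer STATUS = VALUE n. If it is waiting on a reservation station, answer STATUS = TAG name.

cycle 1: issue SUB r3<-Add1 // r0:7,r1:2,r2:9,r3:Add1,r4:5,r5:4
cycle 2: issue SUB r3<-Add2 // r0:7,r1:2,r2:9,r3:Add2,r4:5,r5:4
cycle 3: issue SUB r1<-Add3 // r0:7,r1:Add3,r2:9,r3:Add2,r4:5,r5:4
cycle 4: CDB Add1=-4; issue SUB r0<-Add1 // r0:Add1,r1:Add3,r2:9,r3:Add2,r4:5,r5:4
cycle 5: issue MUL r3<-Mul1 // r0:Add1,r1:Add3,r2:9,r3:Mul1,r4:5,r5:4
cycle 6: CDB Add3=-1; issue SUB r4<-Add3 // r0:Add1,r1:-1,r2:9,r3:Mul1,r4:Add3,r5:4
cycle 7: CDB Add2=-13; issue ADD r3<-Add2 // r0:Add1,r1:-1,r2:9,r3:Add2,r4:Add3,r5:4
cycle 8: - // r0:Add1,r1:-1,r2:9,r3:Add2,r4:Add3,r5:4
cycle 9: CDB Add1=5 // r0:5,r1:-1,r2:9,r3:Add2,r4:Add3,r5:4
cycle 10: CDB Mul1=36 // r0:5,r1:-1,r2:9,r3:Add2,r4:Add3,r5:4
cycle 11: - // r0:5,r1:-1,r2:9,r3:Add2,r4:Add3,r5:4
cycle 12: CDB Add2=4 // r0:5,r1:-1,r2:9,r3:4,r4:Add3,r5:4

STATUS = VALUE 4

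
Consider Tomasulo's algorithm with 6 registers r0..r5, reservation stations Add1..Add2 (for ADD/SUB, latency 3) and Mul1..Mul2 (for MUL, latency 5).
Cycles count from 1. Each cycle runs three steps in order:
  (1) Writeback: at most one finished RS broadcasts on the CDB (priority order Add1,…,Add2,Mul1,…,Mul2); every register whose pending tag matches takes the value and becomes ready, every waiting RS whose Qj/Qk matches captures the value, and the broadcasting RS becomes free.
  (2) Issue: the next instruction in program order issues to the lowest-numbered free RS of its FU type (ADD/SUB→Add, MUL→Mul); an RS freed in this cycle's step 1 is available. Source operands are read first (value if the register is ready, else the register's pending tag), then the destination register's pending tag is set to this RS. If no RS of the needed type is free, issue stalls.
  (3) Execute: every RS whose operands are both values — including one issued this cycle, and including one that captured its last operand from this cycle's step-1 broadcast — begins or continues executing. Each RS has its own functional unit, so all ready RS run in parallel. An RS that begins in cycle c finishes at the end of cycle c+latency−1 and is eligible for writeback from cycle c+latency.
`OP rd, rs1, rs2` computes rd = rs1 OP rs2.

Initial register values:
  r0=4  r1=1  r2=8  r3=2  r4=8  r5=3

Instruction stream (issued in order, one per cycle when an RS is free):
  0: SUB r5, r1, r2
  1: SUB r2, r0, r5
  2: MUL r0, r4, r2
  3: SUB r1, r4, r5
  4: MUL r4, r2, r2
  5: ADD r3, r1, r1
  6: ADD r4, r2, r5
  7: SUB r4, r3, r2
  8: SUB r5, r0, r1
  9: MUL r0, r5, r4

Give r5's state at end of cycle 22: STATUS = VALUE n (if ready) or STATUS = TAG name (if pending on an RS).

STATUS = VALUE 73

c1: issue SUB r5<-Add1 | r0:4,r1:1,r2:8,r3:2,r4:8,r5:Add1
c2: issue SUB r2<-Add2 | r0:4,r1:1,r2:Add2,r3:2,r4:8,r5:Add1
c3: issue MUL r0<-Mul1 | r0:Mul1,r1:1,r2:Add2,r3:2,r4:8,r5:Add1
c4: CDB Add1=-7; issue SUB r1<-Add1 | r0:Mul1,r1:Add1,r2:Add2,r3:2,r4:8,r5:-7
c5: issue MUL r4<-Mul2 | r0:Mul1,r1:Add1,r2:Add2,r3:2,r4:Mul2,r5:-7
c6: stall | r0:Mul1,r1:Add1,r2:Add2,r3:2,r4:Mul2,r5:-7
c7: CDB Add1=15; issue ADD r3<-Add1 | r0:Mul1,r1:15,r2:Add2,r3:Add1,r4:Mul2,r5:-7
c8: CDB Add2=11; issue ADD r4<-Add2 | r0:Mul1,r1:15,r2:11,r3:Add1,r4:Add2,r5:-7
c9: stall | r0:Mul1,r1:15,r2:11,r3:Add1,r4:Add2,r5:-7
c10: CDB Add1=30; issue SUB r4<-Add1 | r0:Mul1,r1:15,r2:11,r3:30,r4:Add1,r5:-7
c11: CDB Add2=4; issue SUB r5<-Add2 | r0:Mul1,r1:15,r2:11,r3:30,r4:Add1,r5:Add2
c12: stall | r0:Mul1,r1:15,r2:11,r3:30,r4:Add1,r5:Add2
c13: CDB Add1=19; stall | r0:Mul1,r1:15,r2:11,r3:30,r4:19,r5:Add2
c14: CDB Mul1=88; issue MUL r0<-Mul1 | r0:Mul1,r1:15,r2:11,r3:30,r4:19,r5:Add2
c15: CDB Mul2=121 | r0:Mul1,r1:15,r2:11,r3:30,r4:19,r5:Add2
c16: - | r0:Mul1,r1:15,r2:11,r3:30,r4:19,r5:Add2
c17: CDB Add2=73 | r0:Mul1,r1:15,r2:11,r3:30,r4:19,r5:73
c18: - | r0:Mul1,r1:15,r2:11,r3:30,r4:19,r5:73
c19: - | r0:Mul1,r1:15,r2:11,r3:30,r4:19,r5:73
c20: - | r0:Mul1,r1:15,r2:11,r3:30,r4:19,r5:73
c21: - | r0:Mul1,r1:15,r2:11,r3:30,r4:19,r5:73
c22: CDB Mul1=1387 | r0:1387,r1:15,r2:11,r3:30,r4:19,r5:73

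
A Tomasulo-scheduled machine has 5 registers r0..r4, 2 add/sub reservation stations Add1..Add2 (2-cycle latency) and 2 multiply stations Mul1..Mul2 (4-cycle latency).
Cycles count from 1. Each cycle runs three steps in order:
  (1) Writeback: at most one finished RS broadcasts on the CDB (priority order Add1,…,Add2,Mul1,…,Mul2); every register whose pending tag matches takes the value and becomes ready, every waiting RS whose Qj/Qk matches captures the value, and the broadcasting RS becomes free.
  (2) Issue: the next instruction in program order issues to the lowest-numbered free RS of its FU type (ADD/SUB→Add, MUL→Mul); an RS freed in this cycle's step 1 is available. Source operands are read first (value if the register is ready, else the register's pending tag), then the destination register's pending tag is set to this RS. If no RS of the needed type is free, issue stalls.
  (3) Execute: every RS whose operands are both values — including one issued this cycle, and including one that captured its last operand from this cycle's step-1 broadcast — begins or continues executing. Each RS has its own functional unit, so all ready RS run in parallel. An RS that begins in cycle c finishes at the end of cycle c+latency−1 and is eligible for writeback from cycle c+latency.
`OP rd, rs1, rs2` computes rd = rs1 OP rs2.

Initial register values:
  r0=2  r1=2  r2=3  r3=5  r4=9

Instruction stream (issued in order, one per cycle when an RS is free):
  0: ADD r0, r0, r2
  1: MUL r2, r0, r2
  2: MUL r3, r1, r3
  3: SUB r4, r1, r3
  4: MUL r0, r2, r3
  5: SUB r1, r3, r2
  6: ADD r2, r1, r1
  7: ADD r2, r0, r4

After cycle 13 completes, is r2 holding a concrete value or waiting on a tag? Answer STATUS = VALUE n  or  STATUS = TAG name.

c1: issue ADD r0<-Add1 | r0:Add1,r1:2,r2:3,r3:5,r4:9
c2: issue MUL r2<-Mul1 | r0:Add1,r1:2,r2:Mul1,r3:5,r4:9
c3: CDB Add1=5; issue MUL r3<-Mul2 | r0:5,r1:2,r2:Mul1,r3:Mul2,r4:9
c4: issue SUB r4<-Add1 | r0:5,r1:2,r2:Mul1,r3:Mul2,r4:Add1
c5: stall | r0:5,r1:2,r2:Mul1,r3:Mul2,r4:Add1
c6: stall | r0:5,r1:2,r2:Mul1,r3:Mul2,r4:Add1
c7: CDB Mul1=15; issue MUL r0<-Mul1 | r0:Mul1,r1:2,r2:15,r3:Mul2,r4:Add1
c8: CDB Mul2=10; issue SUB r1<-Add2 | r0:Mul1,r1:Add2,r2:15,r3:10,r4:Add1
c9: stall | r0:Mul1,r1:Add2,r2:15,r3:10,r4:Add1
c10: CDB Add1=-8; issue ADD r2<-Add1 | r0:Mul1,r1:Add2,r2:Add1,r3:10,r4:-8
c11: CDB Add2=-5; issue ADD r2<-Add2 | r0:Mul1,r1:-5,r2:Add2,r3:10,r4:-8
c12: CDB Mul1=150 | r0:150,r1:-5,r2:Add2,r3:10,r4:-8
c13: CDB Add1=-10 | r0:150,r1:-5,r2:Add2,r3:10,r4:-8

STATUS = TAG Add2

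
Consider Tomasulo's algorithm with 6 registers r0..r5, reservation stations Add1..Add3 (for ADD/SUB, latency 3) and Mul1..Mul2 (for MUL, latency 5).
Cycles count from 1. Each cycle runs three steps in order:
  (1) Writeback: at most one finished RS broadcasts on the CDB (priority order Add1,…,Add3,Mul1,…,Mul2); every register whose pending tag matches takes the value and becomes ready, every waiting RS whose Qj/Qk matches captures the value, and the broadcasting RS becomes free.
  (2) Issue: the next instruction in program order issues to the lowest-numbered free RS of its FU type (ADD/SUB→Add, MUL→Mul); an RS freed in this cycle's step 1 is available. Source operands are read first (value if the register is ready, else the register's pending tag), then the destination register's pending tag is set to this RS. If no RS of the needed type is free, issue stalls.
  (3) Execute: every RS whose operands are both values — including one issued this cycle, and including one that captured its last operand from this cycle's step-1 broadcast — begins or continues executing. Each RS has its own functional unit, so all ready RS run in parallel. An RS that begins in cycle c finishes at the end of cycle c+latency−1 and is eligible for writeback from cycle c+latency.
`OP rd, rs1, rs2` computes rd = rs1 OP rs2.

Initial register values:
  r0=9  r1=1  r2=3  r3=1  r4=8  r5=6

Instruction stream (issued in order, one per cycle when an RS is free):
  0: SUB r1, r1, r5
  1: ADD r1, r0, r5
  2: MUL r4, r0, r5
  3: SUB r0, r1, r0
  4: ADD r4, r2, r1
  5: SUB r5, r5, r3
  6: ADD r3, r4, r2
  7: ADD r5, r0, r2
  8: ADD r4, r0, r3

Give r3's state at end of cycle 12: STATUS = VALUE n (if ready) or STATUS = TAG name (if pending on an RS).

  c1: issue SUB r1<-Add1  regs: r0:9,r1:Add1,r2:3,r3:1,r4:8,r5:6
  c2: issue ADD r1<-Add2  regs: r0:9,r1:Add2,r2:3,r3:1,r4:8,r5:6
  c3: issue MUL r4<-Mul1  regs: r0:9,r1:Add2,r2:3,r3:1,r4:Mul1,r5:6
  c4: CDB Add1=-5; issue SUB r0<-Add1  regs: r0:Add1,r1:Add2,r2:3,r3:1,r4:Mul1,r5:6
  c5: CDB Add2=15; issue ADD r4<-Add2  regs: r0:Add1,r1:15,r2:3,r3:1,r4:Add2,r5:6
  c6: issue SUB r5<-Add3  regs: r0:Add1,r1:15,r2:3,r3:1,r4:Add2,r5:Add3
  c7: stall  regs: r0:Add1,r1:15,r2:3,r3:1,r4:Add2,r5:Add3
  c8: CDB Add1=6; issue ADD r3<-Add1  regs: r0:6,r1:15,r2:3,r3:Add1,r4:Add2,r5:Add3
  c9: CDB Add2=18; issue ADD r5<-Add2  regs: r0:6,r1:15,r2:3,r3:Add1,r4:18,r5:Add2
  c10: CDB Add3=5; issue ADD r4<-Add3  regs: r0:6,r1:15,r2:3,r3:Add1,r4:Add3,r5:Add2
  c11: CDB Mul1=54  regs: r0:6,r1:15,r2:3,r3:Add1,r4:Add3,r5:Add2
  c12: CDB Add1=21  regs: r0:6,r1:15,r2:3,r3:21,r4:Add3,r5:Add2

STATUS = VALUE 21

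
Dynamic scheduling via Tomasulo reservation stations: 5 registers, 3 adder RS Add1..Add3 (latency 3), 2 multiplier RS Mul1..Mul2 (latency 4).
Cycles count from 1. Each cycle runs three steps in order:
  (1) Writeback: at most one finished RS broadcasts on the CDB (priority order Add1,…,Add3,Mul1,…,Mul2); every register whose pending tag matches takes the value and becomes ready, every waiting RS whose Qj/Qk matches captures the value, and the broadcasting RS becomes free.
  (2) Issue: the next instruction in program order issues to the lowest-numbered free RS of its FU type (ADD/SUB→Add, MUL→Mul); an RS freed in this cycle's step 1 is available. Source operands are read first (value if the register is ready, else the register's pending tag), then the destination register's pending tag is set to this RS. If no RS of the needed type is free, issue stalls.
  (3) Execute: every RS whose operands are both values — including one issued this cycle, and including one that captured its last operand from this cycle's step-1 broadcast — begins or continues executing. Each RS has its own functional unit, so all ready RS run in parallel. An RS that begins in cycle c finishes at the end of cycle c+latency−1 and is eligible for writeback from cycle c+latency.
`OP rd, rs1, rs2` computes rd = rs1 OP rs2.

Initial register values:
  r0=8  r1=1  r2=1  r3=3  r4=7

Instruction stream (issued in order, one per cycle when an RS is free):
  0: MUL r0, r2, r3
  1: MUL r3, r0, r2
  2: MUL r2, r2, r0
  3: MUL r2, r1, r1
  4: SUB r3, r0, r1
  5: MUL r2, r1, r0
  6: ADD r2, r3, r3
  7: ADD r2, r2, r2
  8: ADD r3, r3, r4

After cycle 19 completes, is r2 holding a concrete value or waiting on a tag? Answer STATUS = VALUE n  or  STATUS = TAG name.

  c1: issue MUL r0<-Mul1  regs: r0:Mul1,r1:1,r2:1,r3:3,r4:7
  c2: issue MUL r3<-Mul2  regs: r0:Mul1,r1:1,r2:1,r3:Mul2,r4:7
  c3: stall  regs: r0:Mul1,r1:1,r2:1,r3:Mul2,r4:7
  c4: stall  regs: r0:Mul1,r1:1,r2:1,r3:Mul2,r4:7
  c5: CDB Mul1=3; issue MUL r2<-Mul1  regs: r0:3,r1:1,r2:Mul1,r3:Mul2,r4:7
  c6: stall  regs: r0:3,r1:1,r2:Mul1,r3:Mul2,r4:7
  c7: stall  regs: r0:3,r1:1,r2:Mul1,r3:Mul2,r4:7
  c8: stall  regs: r0:3,r1:1,r2:Mul1,r3:Mul2,r4:7
  c9: CDB Mul1=3; issue MUL r2<-Mul1  regs: r0:3,r1:1,r2:Mul1,r3:Mul2,r4:7
  c10: CDB Mul2=3; issue SUB r3<-Add1  regs: r0:3,r1:1,r2:Mul1,r3:Add1,r4:7
  c11: issue MUL r2<-Mul2  regs: r0:3,r1:1,r2:Mul2,r3:Add1,r4:7
  c12: issue ADD r2<-Add2  regs: r0:3,r1:1,r2:Add2,r3:Add1,r4:7
  c13: CDB Add1=2; issue ADD r2<-Add1  regs: r0:3,r1:1,r2:Add1,r3:2,r4:7
  c14: CDB Mul1=1; issue ADD r3<-Add3  regs: r0:3,r1:1,r2:Add1,r3:Add3,r4:7
  c15: CDB Mul2=3  regs: r0:3,r1:1,r2:Add1,r3:Add3,r4:7
  c16: CDB Add2=4  regs: r0:3,r1:1,r2:Add1,r3:Add3,r4:7
  c17: CDB Add3=9  regs: r0:3,r1:1,r2:Add1,r3:9,r4:7
  c18: -  regs: r0:3,r1:1,r2:Add1,r3:9,r4:7
  c19: CDB Add1=8  regs: r0:3,r1:1,r2:8,r3:9,r4:7

STATUS = VALUE 8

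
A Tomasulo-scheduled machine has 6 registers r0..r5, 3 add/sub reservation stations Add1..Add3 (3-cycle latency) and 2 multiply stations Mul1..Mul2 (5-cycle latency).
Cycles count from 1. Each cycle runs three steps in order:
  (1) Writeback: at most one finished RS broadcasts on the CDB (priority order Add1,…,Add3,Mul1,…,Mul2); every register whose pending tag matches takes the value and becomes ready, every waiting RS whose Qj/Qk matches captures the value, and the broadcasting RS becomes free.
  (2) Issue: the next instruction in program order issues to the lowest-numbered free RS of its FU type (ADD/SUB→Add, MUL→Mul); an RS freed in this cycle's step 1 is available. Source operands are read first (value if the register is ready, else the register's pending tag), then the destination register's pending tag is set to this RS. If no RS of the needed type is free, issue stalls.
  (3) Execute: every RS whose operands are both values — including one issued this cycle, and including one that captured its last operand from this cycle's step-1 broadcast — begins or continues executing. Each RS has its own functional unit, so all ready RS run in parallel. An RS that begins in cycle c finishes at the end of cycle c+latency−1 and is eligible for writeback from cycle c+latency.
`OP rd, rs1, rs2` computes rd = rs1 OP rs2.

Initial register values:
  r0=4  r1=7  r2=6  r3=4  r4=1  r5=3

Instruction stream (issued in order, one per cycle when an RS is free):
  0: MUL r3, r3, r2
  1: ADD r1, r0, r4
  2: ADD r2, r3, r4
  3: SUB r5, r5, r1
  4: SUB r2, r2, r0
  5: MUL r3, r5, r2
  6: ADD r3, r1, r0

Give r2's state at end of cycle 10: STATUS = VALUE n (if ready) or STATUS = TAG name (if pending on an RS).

c1: issue MUL r3<-Mul1 | r0:4,r1:7,r2:6,r3:Mul1,r4:1,r5:3
c2: issue ADD r1<-Add1 | r0:4,r1:Add1,r2:6,r3:Mul1,r4:1,r5:3
c3: issue ADD r2<-Add2 | r0:4,r1:Add1,r2:Add2,r3:Mul1,r4:1,r5:3
c4: issue SUB r5<-Add3 | r0:4,r1:Add1,r2:Add2,r3:Mul1,r4:1,r5:Add3
c5: CDB Add1=5; issue SUB r2<-Add1 | r0:4,r1:5,r2:Add1,r3:Mul1,r4:1,r5:Add3
c6: CDB Mul1=24; issue MUL r3<-Mul1 | r0:4,r1:5,r2:Add1,r3:Mul1,r4:1,r5:Add3
c7: stall | r0:4,r1:5,r2:Add1,r3:Mul1,r4:1,r5:Add3
c8: CDB Add3=-2; issue ADD r3<-Add3 | r0:4,r1:5,r2:Add1,r3:Add3,r4:1,r5:-2
c9: CDB Add2=25 | r0:4,r1:5,r2:Add1,r3:Add3,r4:1,r5:-2
c10: - | r0:4,r1:5,r2:Add1,r3:Add3,r4:1,r5:-2

STATUS = TAG Add1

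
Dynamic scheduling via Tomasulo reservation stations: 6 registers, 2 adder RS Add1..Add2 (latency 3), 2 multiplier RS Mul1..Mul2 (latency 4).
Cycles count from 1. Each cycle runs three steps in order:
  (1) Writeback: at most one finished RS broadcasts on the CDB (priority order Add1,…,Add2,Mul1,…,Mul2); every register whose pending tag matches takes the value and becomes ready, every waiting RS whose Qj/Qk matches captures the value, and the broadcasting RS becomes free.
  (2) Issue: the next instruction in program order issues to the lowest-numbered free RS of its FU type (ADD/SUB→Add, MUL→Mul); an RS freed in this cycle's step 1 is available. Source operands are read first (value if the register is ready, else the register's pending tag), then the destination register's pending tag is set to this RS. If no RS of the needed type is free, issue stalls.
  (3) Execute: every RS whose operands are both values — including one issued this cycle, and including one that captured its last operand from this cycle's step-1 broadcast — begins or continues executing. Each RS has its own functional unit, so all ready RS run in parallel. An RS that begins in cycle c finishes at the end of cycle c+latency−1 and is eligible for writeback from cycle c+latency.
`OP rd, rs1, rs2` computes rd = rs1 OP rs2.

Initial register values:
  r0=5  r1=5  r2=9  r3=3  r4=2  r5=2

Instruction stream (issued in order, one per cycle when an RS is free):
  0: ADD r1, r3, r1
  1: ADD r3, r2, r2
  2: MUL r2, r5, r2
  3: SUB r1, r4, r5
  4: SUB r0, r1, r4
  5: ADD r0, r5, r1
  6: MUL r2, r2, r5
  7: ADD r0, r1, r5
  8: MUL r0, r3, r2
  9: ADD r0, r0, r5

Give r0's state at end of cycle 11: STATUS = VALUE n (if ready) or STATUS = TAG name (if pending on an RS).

c1: issue ADD r1<-Add1 | r0:5,r1:Add1,r2:9,r3:3,r4:2,r5:2
c2: issue ADD r3<-Add2 | r0:5,r1:Add1,r2:9,r3:Add2,r4:2,r5:2
c3: issue MUL r2<-Mul1 | r0:5,r1:Add1,r2:Mul1,r3:Add2,r4:2,r5:2
c4: CDB Add1=8; issue SUB r1<-Add1 | r0:5,r1:Add1,r2:Mul1,r3:Add2,r4:2,r5:2
c5: CDB Add2=18; issue SUB r0<-Add2 | r0:Add2,r1:Add1,r2:Mul1,r3:18,r4:2,r5:2
c6: stall | r0:Add2,r1:Add1,r2:Mul1,r3:18,r4:2,r5:2
c7: CDB Add1=0; issue ADD r0<-Add1 | r0:Add1,r1:0,r2:Mul1,r3:18,r4:2,r5:2
c8: CDB Mul1=18; issue MUL r2<-Mul1 | r0:Add1,r1:0,r2:Mul1,r3:18,r4:2,r5:2
c9: stall | r0:Add1,r1:0,r2:Mul1,r3:18,r4:2,r5:2
c10: CDB Add1=2; issue ADD r0<-Add1 | r0:Add1,r1:0,r2:Mul1,r3:18,r4:2,r5:2
c11: CDB Add2=-2; issue MUL r0<-Mul2 | r0:Mul2,r1:0,r2:Mul1,r3:18,r4:2,r5:2

STATUS = TAG Mul2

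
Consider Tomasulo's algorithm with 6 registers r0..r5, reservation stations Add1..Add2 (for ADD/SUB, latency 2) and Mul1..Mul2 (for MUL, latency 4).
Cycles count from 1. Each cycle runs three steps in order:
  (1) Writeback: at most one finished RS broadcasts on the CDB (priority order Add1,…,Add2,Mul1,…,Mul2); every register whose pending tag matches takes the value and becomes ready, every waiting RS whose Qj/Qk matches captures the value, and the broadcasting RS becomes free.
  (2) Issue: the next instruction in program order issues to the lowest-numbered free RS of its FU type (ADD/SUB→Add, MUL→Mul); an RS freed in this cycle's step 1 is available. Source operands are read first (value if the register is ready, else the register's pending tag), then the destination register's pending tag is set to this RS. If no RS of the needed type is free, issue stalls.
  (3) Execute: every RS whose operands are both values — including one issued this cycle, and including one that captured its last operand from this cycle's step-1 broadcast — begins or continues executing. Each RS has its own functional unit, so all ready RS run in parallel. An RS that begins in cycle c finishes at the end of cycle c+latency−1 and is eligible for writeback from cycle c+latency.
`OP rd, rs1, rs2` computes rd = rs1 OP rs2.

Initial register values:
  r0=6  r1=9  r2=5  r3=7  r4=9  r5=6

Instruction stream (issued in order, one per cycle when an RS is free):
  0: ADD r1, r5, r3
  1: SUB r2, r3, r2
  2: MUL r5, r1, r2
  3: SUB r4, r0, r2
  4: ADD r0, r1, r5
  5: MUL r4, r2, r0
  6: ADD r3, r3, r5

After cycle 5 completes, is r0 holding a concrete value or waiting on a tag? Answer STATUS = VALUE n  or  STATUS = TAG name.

cycle 1: issue ADD r1<-Add1 // r0:6,r1:Add1,r2:5,r3:7,r4:9,r5:6
cycle 2: issue SUB r2<-Add2 // r0:6,r1:Add1,r2:Add2,r3:7,r4:9,r5:6
cycle 3: CDB Add1=13; issue MUL r5<-Mul1 // r0:6,r1:13,r2:Add2,r3:7,r4:9,r5:Mul1
cycle 4: CDB Add2=2; issue SUB r4<-Add1 // r0:6,r1:13,r2:2,r3:7,r4:Add1,r5:Mul1
cycle 5: issue ADD r0<-Add2 // r0:Add2,r1:13,r2:2,r3:7,r4:Add1,r5:Mul1

STATUS = TAG Add2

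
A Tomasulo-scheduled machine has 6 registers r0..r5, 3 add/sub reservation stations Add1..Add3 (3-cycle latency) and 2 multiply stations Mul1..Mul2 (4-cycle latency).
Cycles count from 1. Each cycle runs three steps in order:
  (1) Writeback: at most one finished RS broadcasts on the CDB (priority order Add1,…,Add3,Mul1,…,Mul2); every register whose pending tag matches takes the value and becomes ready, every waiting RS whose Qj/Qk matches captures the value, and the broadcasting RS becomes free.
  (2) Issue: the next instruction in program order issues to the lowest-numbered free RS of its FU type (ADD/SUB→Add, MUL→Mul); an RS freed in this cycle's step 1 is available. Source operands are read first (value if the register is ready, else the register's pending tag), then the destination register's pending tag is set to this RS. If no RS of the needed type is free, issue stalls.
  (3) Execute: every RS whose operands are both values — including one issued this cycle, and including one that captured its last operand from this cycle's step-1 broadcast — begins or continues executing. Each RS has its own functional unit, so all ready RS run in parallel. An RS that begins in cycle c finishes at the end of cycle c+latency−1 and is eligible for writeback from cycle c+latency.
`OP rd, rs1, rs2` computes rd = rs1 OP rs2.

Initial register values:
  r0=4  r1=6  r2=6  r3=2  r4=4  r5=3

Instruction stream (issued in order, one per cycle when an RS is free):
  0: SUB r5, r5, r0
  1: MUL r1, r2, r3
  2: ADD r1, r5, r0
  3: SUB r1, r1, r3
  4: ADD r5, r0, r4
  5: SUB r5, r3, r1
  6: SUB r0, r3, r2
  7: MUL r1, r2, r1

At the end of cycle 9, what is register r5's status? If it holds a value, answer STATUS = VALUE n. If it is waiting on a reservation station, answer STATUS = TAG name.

STATUS = TAG Add2

  c1: issue SUB r5<-Add1  regs: r0:4,r1:6,r2:6,r3:2,r4:4,r5:Add1
  c2: issue MUL r1<-Mul1  regs: r0:4,r1:Mul1,r2:6,r3:2,r4:4,r5:Add1
  c3: issue ADD r1<-Add2  regs: r0:4,r1:Add2,r2:6,r3:2,r4:4,r5:Add1
  c4: CDB Add1=-1; issue SUB r1<-Add1  regs: r0:4,r1:Add1,r2:6,r3:2,r4:4,r5:-1
  c5: issue ADD r5<-Add3  regs: r0:4,r1:Add1,r2:6,r3:2,r4:4,r5:Add3
  c6: CDB Mul1=12; stall  regs: r0:4,r1:Add1,r2:6,r3:2,r4:4,r5:Add3
  c7: CDB Add2=3; issue SUB r5<-Add2  regs: r0:4,r1:Add1,r2:6,r3:2,r4:4,r5:Add2
  c8: CDB Add3=8; issue SUB r0<-Add3  regs: r0:Add3,r1:Add1,r2:6,r3:2,r4:4,r5:Add2
  c9: issue MUL r1<-Mul1  regs: r0:Add3,r1:Mul1,r2:6,r3:2,r4:4,r5:Add2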